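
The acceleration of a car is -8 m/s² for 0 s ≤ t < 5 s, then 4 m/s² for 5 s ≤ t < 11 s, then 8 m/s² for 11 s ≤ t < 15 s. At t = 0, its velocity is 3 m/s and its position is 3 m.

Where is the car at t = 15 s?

-220 m

On each constant-a segment, Δv = aΔt and Δx = v₀Δt + ½aΔt²; chain segment to segment.
0–5 s: v starts 3 m/s; Δx = 3·5 + ½·-8·5² = -85 m; v ends -37 m/s.
5–11 s: v starts -37 m/s; Δx = -37·6 + ½·4·6² = -150 m; v ends -13 m/s.
11–15 s: v starts -13 m/s; Δx = -13·4 + ½·8·4² = 12 m; v ends 19 m/s.
x(15) = 3 + Σ Δx = -220 m.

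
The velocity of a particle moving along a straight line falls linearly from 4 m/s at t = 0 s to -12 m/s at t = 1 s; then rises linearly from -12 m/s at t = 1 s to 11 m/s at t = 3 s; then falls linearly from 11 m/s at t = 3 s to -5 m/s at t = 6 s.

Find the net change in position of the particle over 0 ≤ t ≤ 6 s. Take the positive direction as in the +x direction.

Displacement is the signed area under the v-t curve.
0–1 s: ½(4 + -12)(1) = -4 m
1–3 s: ½(-12 + 11)(2) = -1 m
3–6 s: ½(11 + -5)(3) = 9 m
Net displacement = 4 m

4 m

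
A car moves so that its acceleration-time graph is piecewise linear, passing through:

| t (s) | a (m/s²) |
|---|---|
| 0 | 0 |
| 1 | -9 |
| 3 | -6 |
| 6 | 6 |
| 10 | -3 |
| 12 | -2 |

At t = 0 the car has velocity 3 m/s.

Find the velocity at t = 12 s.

-15.5 m/s

Δv equals the area under the a-t graph; then v = v₀ + Δv.
0–1 s: ½(0 + -9)(1) = -4.5 m/s
1–3 s: ½(-9 + -6)(2) = -15 m/s
3–6 s: ½(-6 + 6)(3) = 0 m/s
6–10 s: ½(6 + -3)(4) = 6 m/s
10–12 s: ½(-3 + -2)(2) = -5 m/s
Δv = -18.5 m/s, so v(12) = 3 + (-18.5) = -15.5 m/s.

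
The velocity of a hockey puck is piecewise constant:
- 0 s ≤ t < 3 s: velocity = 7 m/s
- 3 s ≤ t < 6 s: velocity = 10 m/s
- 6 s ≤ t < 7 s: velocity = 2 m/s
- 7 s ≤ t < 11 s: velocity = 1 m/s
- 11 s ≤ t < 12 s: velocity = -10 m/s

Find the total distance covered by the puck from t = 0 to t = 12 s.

Distance (not displacement) is the total path length: add the absolute areas under v-t.
0–3 s: |7| × 3 = 21 m
3–6 s: |10| × 3 = 30 m
6–7 s: |2| × 1 = 2 m
7–11 s: |1| × 4 = 4 m
11–12 s: |-10| × 1 = 10 m
Total distance = 67 m

67 m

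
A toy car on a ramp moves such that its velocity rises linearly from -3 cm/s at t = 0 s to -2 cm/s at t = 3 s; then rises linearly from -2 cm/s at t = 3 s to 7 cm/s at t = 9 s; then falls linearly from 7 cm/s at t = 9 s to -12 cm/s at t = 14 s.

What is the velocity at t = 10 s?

On 9–14 s the graph is linear from 7 to -12 cm/s: v(10) = 7 + (-12 − 7)·(10 − 9)/(14 − 9) = 3.2 cm/s.

3.2 cm/s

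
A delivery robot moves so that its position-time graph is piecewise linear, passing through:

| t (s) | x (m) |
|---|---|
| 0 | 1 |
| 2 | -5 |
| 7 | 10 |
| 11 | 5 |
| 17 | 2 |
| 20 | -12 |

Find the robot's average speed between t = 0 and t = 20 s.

2.15 m/s

Average speed = (total path length)/(elapsed time); on a piecewise-linear x-t graph the path length is Σ|Δx|.
0–2 s: |Δx| = |-5 − 1| = 6 m
2–7 s: |Δx| = |10 − -5| = 15 m
7–11 s: |Δx| = |5 − 10| = 5 m
11–17 s: |Δx| = |2 − 5| = 3 m
17–20 s: |Δx| = |-12 − 2| = 14 m
Total path = 43 m; average speed = 43/20 = 2.15 m/s.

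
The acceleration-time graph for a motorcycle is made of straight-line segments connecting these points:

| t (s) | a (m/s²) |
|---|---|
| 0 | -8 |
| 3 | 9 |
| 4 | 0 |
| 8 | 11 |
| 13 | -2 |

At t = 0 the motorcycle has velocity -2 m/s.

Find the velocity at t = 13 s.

48.5 m/s

Δv equals the area under the a-t graph; then v = v₀ + Δv.
0–3 s: ½(-8 + 9)(3) = 1.5 m/s
3–4 s: ½(9 + 0)(1) = 4.5 m/s
4–8 s: ½(0 + 11)(4) = 22 m/s
8–13 s: ½(11 + -2)(5) = 22.5 m/s
Δv = 50.5 m/s, so v(13) = -2 + (50.5) = 48.5 m/s.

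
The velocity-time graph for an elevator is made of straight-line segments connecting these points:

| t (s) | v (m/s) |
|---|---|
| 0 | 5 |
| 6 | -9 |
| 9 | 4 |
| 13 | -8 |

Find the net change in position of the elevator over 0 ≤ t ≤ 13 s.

Net displacement equals the area under the velocity-time graph (areas below the axis count negative).
0–6 s: ½(5 + -9)(6) = -12 m
6–9 s: ½(-9 + 4)(3) = -7.5 m
9–13 s: ½(4 + -8)(4) = -8 m
Net displacement = -27.5 m

-27.5 m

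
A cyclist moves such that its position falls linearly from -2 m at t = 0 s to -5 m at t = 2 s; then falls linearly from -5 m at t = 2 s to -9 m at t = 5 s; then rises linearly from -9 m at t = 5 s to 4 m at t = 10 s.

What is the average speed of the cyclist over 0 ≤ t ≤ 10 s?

2 m/s

Average speed = (total path length)/(elapsed time); on a piecewise-linear x-t graph the path length is Σ|Δx|.
0–2 s: |Δx| = |-5 − -2| = 3 m
2–5 s: |Δx| = |-9 − -5| = 4 m
5–10 s: |Δx| = |4 − -9| = 13 m
Total path = 20 m; average speed = 20/10 = 2 m/s.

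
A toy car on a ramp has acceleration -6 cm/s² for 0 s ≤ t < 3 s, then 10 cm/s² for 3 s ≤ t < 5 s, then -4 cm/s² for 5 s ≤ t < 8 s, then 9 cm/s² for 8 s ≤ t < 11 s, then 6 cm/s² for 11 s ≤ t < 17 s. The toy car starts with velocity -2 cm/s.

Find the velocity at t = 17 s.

Δv equals the area under the a-t graph; then v = v₀ + Δv.
0–3 s: -6 × 3 = -18 cm/s
3–5 s: 10 × 2 = 20 cm/s
5–8 s: -4 × 3 = -12 cm/s
8–11 s: 9 × 3 = 27 cm/s
11–17 s: 6 × 6 = 36 cm/s
Δv = 53 cm/s, so v(17) = -2 + (53) = 51 cm/s.

51 cm/s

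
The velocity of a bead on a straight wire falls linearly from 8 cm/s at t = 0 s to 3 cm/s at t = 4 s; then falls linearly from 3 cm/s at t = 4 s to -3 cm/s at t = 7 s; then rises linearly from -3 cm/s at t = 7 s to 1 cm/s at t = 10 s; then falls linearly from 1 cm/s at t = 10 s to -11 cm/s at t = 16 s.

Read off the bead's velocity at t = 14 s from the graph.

On 10–16 s the graph is linear from 1 to -11 cm/s: v(14) = 1 + (-11 − 1)·(14 − 10)/(16 − 10) = -7 cm/s.

-7 cm/s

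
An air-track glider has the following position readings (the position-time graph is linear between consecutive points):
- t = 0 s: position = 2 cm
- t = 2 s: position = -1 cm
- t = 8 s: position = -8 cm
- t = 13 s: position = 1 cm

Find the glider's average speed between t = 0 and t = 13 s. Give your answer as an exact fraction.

19/13 cm/s

Average speed = (total path length)/(elapsed time); on a piecewise-linear x-t graph the path length is Σ|Δx|.
0–2 s: |Δx| = |-1 − 2| = 3 cm
2–8 s: |Δx| = |-8 − -1| = 7 cm
8–13 s: |Δx| = |1 − -8| = 9 cm
Total path = 19 cm; average speed = 19/13 = 19/13 cm/s.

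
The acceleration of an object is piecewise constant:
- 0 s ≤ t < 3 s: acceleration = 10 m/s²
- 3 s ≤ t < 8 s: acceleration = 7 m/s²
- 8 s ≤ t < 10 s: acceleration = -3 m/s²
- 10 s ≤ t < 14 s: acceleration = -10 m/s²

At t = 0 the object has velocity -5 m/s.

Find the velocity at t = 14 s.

14 m/s

Δv equals the area under the a-t graph; then v = v₀ + Δv.
0–3 s: 10 × 3 = 30 m/s
3–8 s: 7 × 5 = 35 m/s
8–10 s: -3 × 2 = -6 m/s
10–14 s: -10 × 4 = -40 m/s
Δv = 19 m/s, so v(14) = -5 + (19) = 14 m/s.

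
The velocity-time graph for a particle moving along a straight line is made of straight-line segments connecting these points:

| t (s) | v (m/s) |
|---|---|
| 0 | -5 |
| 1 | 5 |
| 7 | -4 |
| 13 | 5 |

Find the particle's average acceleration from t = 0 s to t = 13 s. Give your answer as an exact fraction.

10/13 m/s²

Average acceleration = Δv/Δt = (5 − -5)/(13 − 0) = 10/13 m/s².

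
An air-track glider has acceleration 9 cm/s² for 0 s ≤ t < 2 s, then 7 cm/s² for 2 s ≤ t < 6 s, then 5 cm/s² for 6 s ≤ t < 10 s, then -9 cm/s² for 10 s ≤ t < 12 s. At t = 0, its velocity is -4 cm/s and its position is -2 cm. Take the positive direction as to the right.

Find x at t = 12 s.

434 cm

On each constant-a segment, Δv = aΔt and Δx = v₀Δt + ½aΔt²; chain segment to segment.
0–2 s: v starts -4 cm/s; Δx = -4·2 + ½·9·2² = 10 cm; v ends 14 cm/s.
2–6 s: v starts 14 cm/s; Δx = 14·4 + ½·7·4² = 112 cm; v ends 42 cm/s.
6–10 s: v starts 42 cm/s; Δx = 42·4 + ½·5·4² = 208 cm; v ends 62 cm/s.
10–12 s: v starts 62 cm/s; Δx = 62·2 + ½·-9·2² = 106 cm; v ends 44 cm/s.
x(12) = -2 + Σ Δx = 434 cm.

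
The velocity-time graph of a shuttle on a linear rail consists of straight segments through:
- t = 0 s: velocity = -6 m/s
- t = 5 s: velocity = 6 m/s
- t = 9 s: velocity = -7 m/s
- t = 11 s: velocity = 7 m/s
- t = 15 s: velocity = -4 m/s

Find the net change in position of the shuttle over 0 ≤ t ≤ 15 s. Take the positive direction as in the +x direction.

4 m

Displacement is the signed area under the v-t curve.
0–5 s: ½(-6 + 6)(5) = 0 m
5–9 s: ½(6 + -7)(4) = -2 m
9–11 s: ½(-7 + 7)(2) = 0 m
11–15 s: ½(7 + -4)(4) = 6 m
Net displacement = 4 m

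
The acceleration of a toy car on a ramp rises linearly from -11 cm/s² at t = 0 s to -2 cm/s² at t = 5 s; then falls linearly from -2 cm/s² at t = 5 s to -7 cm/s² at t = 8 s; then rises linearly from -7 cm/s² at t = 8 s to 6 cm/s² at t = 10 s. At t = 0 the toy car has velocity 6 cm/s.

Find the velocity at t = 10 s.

Δv equals the area under the a-t graph; then v = v₀ + Δv.
0–5 s: ½(-11 + -2)(5) = -32.5 cm/s
5–8 s: ½(-2 + -7)(3) = -13.5 cm/s
8–10 s: ½(-7 + 6)(2) = -1 cm/s
Δv = -47 cm/s, so v(10) = 6 + (-47) = -41 cm/s.

-41 cm/s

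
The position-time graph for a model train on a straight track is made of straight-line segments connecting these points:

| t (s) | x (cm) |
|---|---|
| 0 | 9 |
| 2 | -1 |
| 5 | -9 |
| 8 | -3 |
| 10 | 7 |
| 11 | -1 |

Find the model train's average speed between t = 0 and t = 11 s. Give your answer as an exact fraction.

42/11 cm/s

Average speed = (total path length)/(elapsed time); on a piecewise-linear x-t graph the path length is Σ|Δx|.
0–2 s: |Δx| = |-1 − 9| = 10 cm
2–5 s: |Δx| = |-9 − -1| = 8 cm
5–8 s: |Δx| = |-3 − -9| = 6 cm
8–10 s: |Δx| = |7 − -3| = 10 cm
10–11 s: |Δx| = |-1 − 7| = 8 cm
Total path = 42 cm; average speed = 42/11 = 42/11 cm/s.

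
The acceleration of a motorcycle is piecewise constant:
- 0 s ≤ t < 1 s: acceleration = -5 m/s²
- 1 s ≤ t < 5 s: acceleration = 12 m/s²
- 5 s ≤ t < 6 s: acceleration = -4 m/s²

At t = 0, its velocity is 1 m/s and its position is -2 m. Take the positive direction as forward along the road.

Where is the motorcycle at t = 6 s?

On each constant-a segment, Δv = aΔt and Δx = v₀Δt + ½aΔt²; chain segment to segment.
0–1 s: v starts 1 m/s; Δx = 1·1 + ½·-5·1² = -1.5 m; v ends -4 m/s.
1–5 s: v starts -4 m/s; Δx = -4·4 + ½·12·4² = 80 m; v ends 44 m/s.
5–6 s: v starts 44 m/s; Δx = 44·1 + ½·-4·1² = 42 m; v ends 40 m/s.
x(6) = -2 + Σ Δx = 118.5 m.

118.5 m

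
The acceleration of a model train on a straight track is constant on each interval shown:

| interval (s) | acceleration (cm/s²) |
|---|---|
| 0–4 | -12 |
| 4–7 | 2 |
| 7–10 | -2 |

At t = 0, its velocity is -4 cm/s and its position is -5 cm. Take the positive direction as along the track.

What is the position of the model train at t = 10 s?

-411 cm

On each constant-a segment, Δv = aΔt and Δx = v₀Δt + ½aΔt²; chain segment to segment.
0–4 s: v starts -4 cm/s; Δx = -4·4 + ½·-12·4² = -112 cm; v ends -52 cm/s.
4–7 s: v starts -52 cm/s; Δx = -52·3 + ½·2·3² = -147 cm; v ends -46 cm/s.
7–10 s: v starts -46 cm/s; Δx = -46·3 + ½·-2·3² = -147 cm; v ends -52 cm/s.
x(10) = -5 + Σ Δx = -411 cm.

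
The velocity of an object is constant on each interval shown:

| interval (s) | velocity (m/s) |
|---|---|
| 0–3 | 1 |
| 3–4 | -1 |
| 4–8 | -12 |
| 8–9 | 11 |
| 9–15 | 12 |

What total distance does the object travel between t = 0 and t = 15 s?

135 m

Total distance travelled is ∫|v| dt — sum the magnitudes of each area piece.
0–3 s: |1| × 3 = 3 m
3–4 s: |-1| × 1 = 1 m
4–8 s: |-12| × 4 = 48 m
8–9 s: |11| × 1 = 11 m
9–15 s: |12| × 6 = 72 m
Total distance = 135 m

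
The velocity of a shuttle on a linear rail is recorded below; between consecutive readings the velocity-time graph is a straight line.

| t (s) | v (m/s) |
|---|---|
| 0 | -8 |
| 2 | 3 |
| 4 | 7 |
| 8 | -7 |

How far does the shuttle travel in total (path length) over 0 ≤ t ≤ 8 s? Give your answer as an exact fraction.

Total distance travelled is ∫|v| dt — sum the magnitudes of each area piece.
0–2 s: v = 0 at t = 16/11 s; triangle areas 64/11 + 9/11 = 73/11 m
2–4 s: |½(3 + 7)(2)| = 10 m
4–8 s: v = 0 at t = 6 s; triangle areas 7 + 7 = 14 m
Total distance = 337/11 m

337/11 m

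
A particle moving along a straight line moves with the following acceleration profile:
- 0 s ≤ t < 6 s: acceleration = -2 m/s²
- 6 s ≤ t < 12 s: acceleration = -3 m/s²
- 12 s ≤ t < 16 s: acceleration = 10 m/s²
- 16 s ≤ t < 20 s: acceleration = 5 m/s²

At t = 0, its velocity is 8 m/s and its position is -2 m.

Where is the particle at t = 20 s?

36 m

On each constant-a segment, Δv = aΔt and Δx = v₀Δt + ½aΔt²; chain segment to segment.
0–6 s: v starts 8 m/s; Δx = 8·6 + ½·-2·6² = 12 m; v ends -4 m/s.
6–12 s: v starts -4 m/s; Δx = -4·6 + ½·-3·6² = -78 m; v ends -22 m/s.
12–16 s: v starts -22 m/s; Δx = -22·4 + ½·10·4² = -8 m; v ends 18 m/s.
16–20 s: v starts 18 m/s; Δx = 18·4 + ½·5·4² = 112 m; v ends 38 m/s.
x(20) = -2 + Σ Δx = 36 m.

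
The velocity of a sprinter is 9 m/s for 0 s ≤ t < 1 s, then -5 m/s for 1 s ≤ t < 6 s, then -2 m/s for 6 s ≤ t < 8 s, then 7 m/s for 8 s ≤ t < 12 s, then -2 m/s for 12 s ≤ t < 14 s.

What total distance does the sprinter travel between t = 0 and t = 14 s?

Distance (not displacement) is the total path length: add the absolute areas under v-t.
0–1 s: |9| × 1 = 9 m
1–6 s: |-5| × 5 = 25 m
6–8 s: |-2| × 2 = 4 m
8–12 s: |7| × 4 = 28 m
12–14 s: |-2| × 2 = 4 m
Total distance = 70 m

70 m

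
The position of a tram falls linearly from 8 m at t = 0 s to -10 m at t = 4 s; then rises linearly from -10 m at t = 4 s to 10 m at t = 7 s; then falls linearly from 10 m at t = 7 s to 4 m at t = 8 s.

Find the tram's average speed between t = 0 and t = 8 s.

Average speed = (total path length)/(elapsed time); on a piecewise-linear x-t graph the path length is Σ|Δx|.
0–4 s: |Δx| = |-10 − 8| = 18 m
4–7 s: |Δx| = |10 − -10| = 20 m
7–8 s: |Δx| = |4 − 10| = 6 m
Total path = 44 m; average speed = 44/8 = 5.5 m/s.

5.5 m/s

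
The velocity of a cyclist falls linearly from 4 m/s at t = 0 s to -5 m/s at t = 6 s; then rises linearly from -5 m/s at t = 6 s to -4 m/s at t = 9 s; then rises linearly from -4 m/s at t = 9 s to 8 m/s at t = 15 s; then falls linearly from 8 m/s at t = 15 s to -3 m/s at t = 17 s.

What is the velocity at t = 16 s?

2.5 m/s

On 15–17 s the graph is linear from 8 to -3 m/s: v(16) = 8 + (-3 − 8)·(16 − 15)/(17 − 15) = 2.5 m/s.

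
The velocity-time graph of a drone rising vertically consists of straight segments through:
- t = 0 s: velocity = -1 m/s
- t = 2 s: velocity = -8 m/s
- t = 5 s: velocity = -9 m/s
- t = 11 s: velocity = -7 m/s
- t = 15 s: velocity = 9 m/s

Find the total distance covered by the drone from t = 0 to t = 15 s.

98.75 m

Distance (not displacement) is the total path length: add the absolute areas under v-t.
0–2 s: |½(-1 + -8)(2)| = 9 m
2–5 s: |½(-8 + -9)(3)| = 25.5 m
5–11 s: |½(-9 + -7)(6)| = 48 m
11–15 s: v = 0 at t = 12.75 s; triangle areas 6.125 + 10.125 = 16.25 m
Total distance = 98.75 m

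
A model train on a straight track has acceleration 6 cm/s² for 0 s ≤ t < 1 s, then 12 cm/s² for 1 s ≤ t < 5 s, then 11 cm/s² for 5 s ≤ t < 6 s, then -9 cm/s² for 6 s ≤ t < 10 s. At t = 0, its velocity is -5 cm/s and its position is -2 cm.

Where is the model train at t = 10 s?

On each constant-a segment, Δv = aΔt and Δx = v₀Δt + ½aΔt²; chain segment to segment.
0–1 s: v starts -5 cm/s; Δx = -5·1 + ½·6·1² = -2 cm; v ends 1 cm/s.
1–5 s: v starts 1 cm/s; Δx = 1·4 + ½·12·4² = 100 cm; v ends 49 cm/s.
5–6 s: v starts 49 cm/s; Δx = 49·1 + ½·11·1² = 54.5 cm; v ends 60 cm/s.
6–10 s: v starts 60 cm/s; Δx = 60·4 + ½·-9·4² = 168 cm; v ends 24 cm/s.
x(10) = -2 + Σ Δx = 318.5 cm.

318.5 cm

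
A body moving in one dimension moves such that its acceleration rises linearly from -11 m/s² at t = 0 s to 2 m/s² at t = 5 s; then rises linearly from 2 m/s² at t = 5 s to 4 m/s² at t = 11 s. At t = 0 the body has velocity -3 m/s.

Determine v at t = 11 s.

-7.5 m/s

Δv equals the area under the a-t graph; then v = v₀ + Δv.
0–5 s: ½(-11 + 2)(5) = -22.5 m/s
5–11 s: ½(2 + 4)(6) = 18 m/s
Δv = -4.5 m/s, so v(11) = -3 + (-4.5) = -7.5 m/s.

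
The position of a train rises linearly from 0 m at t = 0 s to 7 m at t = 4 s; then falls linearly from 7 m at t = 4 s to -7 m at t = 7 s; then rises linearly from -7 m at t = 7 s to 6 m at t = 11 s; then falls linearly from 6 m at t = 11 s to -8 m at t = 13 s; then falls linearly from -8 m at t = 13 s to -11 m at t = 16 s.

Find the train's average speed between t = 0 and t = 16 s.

Average speed = (total path length)/(elapsed time); on a piecewise-linear x-t graph the path length is Σ|Δx|.
0–4 s: |Δx| = |7 − 0| = 7 m
4–7 s: |Δx| = |-7 − 7| = 14 m
7–11 s: |Δx| = |6 − -7| = 13 m
11–13 s: |Δx| = |-8 − 6| = 14 m
13–16 s: |Δx| = |-11 − -8| = 3 m
Total path = 51 m; average speed = 51/16 = 3.1875 m/s.

3.1875 m/s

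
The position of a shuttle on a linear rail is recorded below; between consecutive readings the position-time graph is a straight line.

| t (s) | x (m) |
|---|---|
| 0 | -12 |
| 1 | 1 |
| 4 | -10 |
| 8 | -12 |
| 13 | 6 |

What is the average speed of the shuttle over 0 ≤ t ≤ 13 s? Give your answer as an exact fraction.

Average speed = (total path length)/(elapsed time); on a piecewise-linear x-t graph the path length is Σ|Δx|.
0–1 s: |Δx| = |1 − -12| = 13 m
1–4 s: |Δx| = |-10 − 1| = 11 m
4–8 s: |Δx| = |-12 − -10| = 2 m
8–13 s: |Δx| = |6 − -12| = 18 m
Total path = 44 m; average speed = 44/13 = 44/13 m/s.

44/13 m/s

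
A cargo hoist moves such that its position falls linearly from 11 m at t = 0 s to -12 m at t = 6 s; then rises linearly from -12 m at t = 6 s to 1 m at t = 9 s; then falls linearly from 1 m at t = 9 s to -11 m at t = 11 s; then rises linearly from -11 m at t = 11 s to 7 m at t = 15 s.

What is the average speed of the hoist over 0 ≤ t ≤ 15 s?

4.4 m/s

Average speed = (total path length)/(elapsed time); on a piecewise-linear x-t graph the path length is Σ|Δx|.
0–6 s: |Δx| = |-12 − 11| = 23 m
6–9 s: |Δx| = |1 − -12| = 13 m
9–11 s: |Δx| = |-11 − 1| = 12 m
11–15 s: |Δx| = |7 − -11| = 18 m
Total path = 66 m; average speed = 66/15 = 4.4 m/s.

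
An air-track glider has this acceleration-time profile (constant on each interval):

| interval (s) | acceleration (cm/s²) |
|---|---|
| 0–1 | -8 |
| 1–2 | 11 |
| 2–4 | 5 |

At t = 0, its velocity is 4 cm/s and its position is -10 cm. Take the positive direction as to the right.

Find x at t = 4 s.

15.5 cm

On each constant-a segment, Δv = aΔt and Δx = v₀Δt + ½aΔt²; chain segment to segment.
0–1 s: v starts 4 cm/s; Δx = 4·1 + ½·-8·1² = 0 cm; v ends -4 cm/s.
1–2 s: v starts -4 cm/s; Δx = -4·1 + ½·11·1² = 1.5 cm; v ends 7 cm/s.
2–4 s: v starts 7 cm/s; Δx = 7·2 + ½·5·2² = 24 cm; v ends 17 cm/s.
x(4) = -10 + Σ Δx = 15.5 cm.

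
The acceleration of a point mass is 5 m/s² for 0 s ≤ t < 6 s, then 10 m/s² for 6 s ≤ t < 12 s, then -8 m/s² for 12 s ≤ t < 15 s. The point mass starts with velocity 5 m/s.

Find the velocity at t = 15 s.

71 m/s

Δv equals the area under the a-t graph; then v = v₀ + Δv.
0–6 s: 5 × 6 = 30 m/s
6–12 s: 10 × 6 = 60 m/s
12–15 s: -8 × 3 = -24 m/s
Δv = 66 m/s, so v(15) = 5 + (66) = 71 m/s.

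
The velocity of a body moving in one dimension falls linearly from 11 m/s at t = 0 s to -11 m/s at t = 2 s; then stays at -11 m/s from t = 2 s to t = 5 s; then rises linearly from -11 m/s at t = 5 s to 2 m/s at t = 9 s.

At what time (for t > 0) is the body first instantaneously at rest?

v changes sign on 0–2 s (from 11 to -11); the graph is linear there, so v = 0 at t = 0 + (-11)·(2 − 0)/(-11 − 11) = 1 s.

t = 1 s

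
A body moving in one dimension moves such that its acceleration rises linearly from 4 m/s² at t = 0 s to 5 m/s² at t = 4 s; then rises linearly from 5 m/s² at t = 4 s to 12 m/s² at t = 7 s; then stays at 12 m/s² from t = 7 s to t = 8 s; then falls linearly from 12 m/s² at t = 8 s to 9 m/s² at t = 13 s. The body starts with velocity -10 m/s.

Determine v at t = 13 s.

Δv equals the area under the a-t graph; then v = v₀ + Δv.
0–4 s: ½(4 + 5)(4) = 18 m/s
4–7 s: ½(5 + 12)(3) = 25.5 m/s
7–8 s: 12 × 1 = 12 m/s
8–13 s: ½(12 + 9)(5) = 52.5 m/s
Δv = 108 m/s, so v(13) = -10 + (108) = 98 m/s.

98 m/s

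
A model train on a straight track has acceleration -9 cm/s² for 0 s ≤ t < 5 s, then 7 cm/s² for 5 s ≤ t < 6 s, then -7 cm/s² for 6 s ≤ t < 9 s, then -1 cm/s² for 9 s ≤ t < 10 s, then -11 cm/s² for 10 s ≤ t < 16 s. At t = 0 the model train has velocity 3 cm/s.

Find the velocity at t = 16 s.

-123 cm/s

Δv equals the area under the a-t graph; then v = v₀ + Δv.
0–5 s: -9 × 5 = -45 cm/s
5–6 s: 7 × 1 = 7 cm/s
6–9 s: -7 × 3 = -21 cm/s
9–10 s: -1 × 1 = -1 cm/s
10–16 s: -11 × 6 = -66 cm/s
Δv = -126 cm/s, so v(16) = 3 + (-126) = -123 cm/s.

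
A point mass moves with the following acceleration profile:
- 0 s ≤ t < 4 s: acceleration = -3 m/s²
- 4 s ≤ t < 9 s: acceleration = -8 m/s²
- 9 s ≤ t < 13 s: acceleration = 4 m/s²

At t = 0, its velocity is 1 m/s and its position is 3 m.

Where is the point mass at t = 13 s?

On each constant-a segment, Δv = aΔt and Δx = v₀Δt + ½aΔt²; chain segment to segment.
0–4 s: v starts 1 m/s; Δx = 1·4 + ½·-3·4² = -20 m; v ends -11 m/s.
4–9 s: v starts -11 m/s; Δx = -11·5 + ½·-8·5² = -155 m; v ends -51 m/s.
9–13 s: v starts -51 m/s; Δx = -51·4 + ½·4·4² = -172 m; v ends -35 m/s.
x(13) = 3 + Σ Δx = -344 m.

-344 m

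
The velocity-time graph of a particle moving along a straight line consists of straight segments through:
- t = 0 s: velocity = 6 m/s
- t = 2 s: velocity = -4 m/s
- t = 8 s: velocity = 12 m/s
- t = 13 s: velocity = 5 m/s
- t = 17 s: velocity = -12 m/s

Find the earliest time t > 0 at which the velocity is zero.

v changes sign on 0–2 s (from 6 to -4); the graph is linear there, so v = 0 at t = 0 + (-6)·(2 − 0)/(-4 − 6) = 1.2 s.

t = 1.2 s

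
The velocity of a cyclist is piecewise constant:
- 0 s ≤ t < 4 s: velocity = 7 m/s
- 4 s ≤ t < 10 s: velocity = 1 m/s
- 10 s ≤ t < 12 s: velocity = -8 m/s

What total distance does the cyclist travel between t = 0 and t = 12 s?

Distance (not displacement) is the total path length: add the absolute areas under v-t.
0–4 s: |7| × 4 = 28 m
4–10 s: |1| × 6 = 6 m
10–12 s: |-8| × 2 = 16 m
Total distance = 50 m

50 m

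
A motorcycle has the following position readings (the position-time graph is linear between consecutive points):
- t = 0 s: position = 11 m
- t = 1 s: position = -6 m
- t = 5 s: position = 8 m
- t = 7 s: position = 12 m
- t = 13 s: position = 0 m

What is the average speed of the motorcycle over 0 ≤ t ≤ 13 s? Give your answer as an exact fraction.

47/13 m/s

Average speed = (total path length)/(elapsed time); on a piecewise-linear x-t graph the path length is Σ|Δx|.
0–1 s: |Δx| = |-6 − 11| = 17 m
1–5 s: |Δx| = |8 − -6| = 14 m
5–7 s: |Δx| = |12 − 8| = 4 m
7–13 s: |Δx| = |0 − 12| = 12 m
Total path = 47 m; average speed = 47/13 = 47/13 m/s.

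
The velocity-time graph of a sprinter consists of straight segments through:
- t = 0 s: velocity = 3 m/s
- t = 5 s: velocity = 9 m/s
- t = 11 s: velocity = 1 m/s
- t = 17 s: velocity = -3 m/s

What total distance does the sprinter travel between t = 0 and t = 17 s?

67.5 m

Distance (not displacement) is the total path length: add the absolute areas under v-t.
0–5 s: |½(3 + 9)(5)| = 30 m
5–11 s: |½(9 + 1)(6)| = 30 m
11–17 s: v = 0 at t = 12.5 s; triangle areas 0.75 + 6.75 = 7.5 m
Total distance = 67.5 m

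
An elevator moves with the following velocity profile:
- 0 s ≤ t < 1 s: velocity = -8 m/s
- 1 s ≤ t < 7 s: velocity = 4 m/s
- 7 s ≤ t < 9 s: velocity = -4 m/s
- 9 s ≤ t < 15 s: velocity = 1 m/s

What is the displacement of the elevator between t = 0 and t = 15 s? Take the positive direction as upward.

Net displacement equals the area under the velocity-time graph (areas below the axis count negative).
0–1 s: -8 × 1 = -8 m
1–7 s: 4 × 6 = 24 m
7–9 s: -4 × 2 = -8 m
9–15 s: 1 × 6 = 6 m
Net displacement = 14 m

14 m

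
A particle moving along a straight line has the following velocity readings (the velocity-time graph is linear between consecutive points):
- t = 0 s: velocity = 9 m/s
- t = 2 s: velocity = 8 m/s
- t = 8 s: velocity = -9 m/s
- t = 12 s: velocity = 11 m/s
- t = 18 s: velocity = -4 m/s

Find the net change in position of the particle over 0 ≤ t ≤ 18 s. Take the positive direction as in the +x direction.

39 m

Displacement is the signed area under the v-t curve.
0–2 s: ½(9 + 8)(2) = 17 m
2–8 s: ½(8 + -9)(6) = -3 m
8–12 s: ½(-9 + 11)(4) = 4 m
12–18 s: ½(11 + -4)(6) = 21 m
Net displacement = 39 m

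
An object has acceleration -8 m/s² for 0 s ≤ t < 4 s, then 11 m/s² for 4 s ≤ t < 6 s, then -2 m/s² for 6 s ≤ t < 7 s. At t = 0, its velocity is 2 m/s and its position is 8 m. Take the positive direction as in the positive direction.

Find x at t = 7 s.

-95 m

On each constant-a segment, Δv = aΔt and Δx = v₀Δt + ½aΔt²; chain segment to segment.
0–4 s: v starts 2 m/s; Δx = 2·4 + ½·-8·4² = -56 m; v ends -30 m/s.
4–6 s: v starts -30 m/s; Δx = -30·2 + ½·11·2² = -38 m; v ends -8 m/s.
6–7 s: v starts -8 m/s; Δx = -8·1 + ½·-2·1² = -9 m; v ends -10 m/s.
x(7) = 8 + Σ Δx = -95 m.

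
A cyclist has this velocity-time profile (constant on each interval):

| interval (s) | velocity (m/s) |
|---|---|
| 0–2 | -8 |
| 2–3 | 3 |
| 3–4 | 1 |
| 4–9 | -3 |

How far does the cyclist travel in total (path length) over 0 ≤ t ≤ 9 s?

Distance (not displacement) is the total path length: add the absolute areas under v-t.
0–2 s: |-8| × 2 = 16 m
2–3 s: |3| × 1 = 3 m
3–4 s: |1| × 1 = 1 m
4–9 s: |-3| × 5 = 15 m
Total distance = 35 m

35 m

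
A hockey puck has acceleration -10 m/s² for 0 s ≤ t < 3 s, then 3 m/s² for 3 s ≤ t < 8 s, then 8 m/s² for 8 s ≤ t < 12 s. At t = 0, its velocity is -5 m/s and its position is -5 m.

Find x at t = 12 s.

On each constant-a segment, Δv = aΔt and Δx = v₀Δt + ½aΔt²; chain segment to segment.
0–3 s: v starts -5 m/s; Δx = -5·3 + ½·-10·3² = -60 m; v ends -35 m/s.
3–8 s: v starts -35 m/s; Δx = -35·5 + ½·3·5² = -137.5 m; v ends -20 m/s.
8–12 s: v starts -20 m/s; Δx = -20·4 + ½·8·4² = -16 m; v ends 12 m/s.
x(12) = -5 + Σ Δx = -218.5 m.

-218.5 m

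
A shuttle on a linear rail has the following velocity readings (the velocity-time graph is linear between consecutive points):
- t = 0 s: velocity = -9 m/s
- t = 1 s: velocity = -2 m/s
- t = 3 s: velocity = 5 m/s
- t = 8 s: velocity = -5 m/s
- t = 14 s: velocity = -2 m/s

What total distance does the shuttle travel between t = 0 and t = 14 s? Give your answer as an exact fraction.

302/7 m

Total distance travelled is ∫|v| dt — sum the magnitudes of each area piece.
0–1 s: |½(-9 + -2)(1)| = 5.5 m
1–3 s: v = 0 at t = 11/7 s; triangle areas 4/7 + 25/7 = 29/7 m
3–8 s: v = 0 at t = 5.5 s; triangle areas 6.25 + 6.25 = 12.5 m
8–14 s: |½(-5 + -2)(6)| = 21 m
Total distance = 302/7 m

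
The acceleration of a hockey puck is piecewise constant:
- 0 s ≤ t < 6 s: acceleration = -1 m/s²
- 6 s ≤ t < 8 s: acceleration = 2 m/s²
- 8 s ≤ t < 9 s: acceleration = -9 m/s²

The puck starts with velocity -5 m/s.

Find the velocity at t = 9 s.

-16 m/s

Δv equals the area under the a-t graph; then v = v₀ + Δv.
0–6 s: -1 × 6 = -6 m/s
6–8 s: 2 × 2 = 4 m/s
8–9 s: -9 × 1 = -9 m/s
Δv = -11 m/s, so v(9) = -5 + (-11) = -16 m/s.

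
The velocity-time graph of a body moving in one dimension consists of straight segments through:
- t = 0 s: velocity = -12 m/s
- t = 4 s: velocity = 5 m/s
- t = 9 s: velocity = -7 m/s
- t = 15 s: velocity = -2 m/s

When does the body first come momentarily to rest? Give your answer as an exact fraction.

v changes sign on 0–4 s (from -12 to 5); the graph is linear there, so v = 0 at t = 0 + (12)·(4 − 0)/(5 − -12) = 48/17 s.

t = 48/17 s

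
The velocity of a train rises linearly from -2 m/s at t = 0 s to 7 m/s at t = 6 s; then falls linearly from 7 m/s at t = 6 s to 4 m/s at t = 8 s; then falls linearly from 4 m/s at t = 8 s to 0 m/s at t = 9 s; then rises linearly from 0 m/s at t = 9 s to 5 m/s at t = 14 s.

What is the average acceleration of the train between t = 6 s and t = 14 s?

-0.25 m/s²

Average acceleration = Δv/Δt = (5 − 7)/(14 − 6) = -0.25 m/s².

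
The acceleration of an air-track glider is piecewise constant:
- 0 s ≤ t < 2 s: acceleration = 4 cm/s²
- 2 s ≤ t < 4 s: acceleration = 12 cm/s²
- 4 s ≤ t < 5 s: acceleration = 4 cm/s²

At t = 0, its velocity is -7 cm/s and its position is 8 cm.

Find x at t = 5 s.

On each constant-a segment, Δv = aΔt and Δx = v₀Δt + ½aΔt²; chain segment to segment.
0–2 s: v starts -7 cm/s; Δx = -7·2 + ½·4·2² = -6 cm; v ends 1 cm/s.
2–4 s: v starts 1 cm/s; Δx = 1·2 + ½·12·2² = 26 cm; v ends 25 cm/s.
4–5 s: v starts 25 cm/s; Δx = 25·1 + ½·4·1² = 27 cm; v ends 29 cm/s.
x(5) = 8 + Σ Δx = 55 cm.

55 cm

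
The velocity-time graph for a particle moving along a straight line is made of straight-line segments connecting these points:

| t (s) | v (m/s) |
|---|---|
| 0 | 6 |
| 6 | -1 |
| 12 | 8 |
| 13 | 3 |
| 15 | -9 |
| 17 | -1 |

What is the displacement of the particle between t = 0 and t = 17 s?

Displacement is the signed area under the v-t curve.
0–6 s: ½(6 + -1)(6) = 15 m
6–12 s: ½(-1 + 8)(6) = 21 m
12–13 s: ½(8 + 3)(1) = 5.5 m
13–15 s: ½(3 + -9)(2) = -6 m
15–17 s: ½(-9 + -1)(2) = -10 m
Net displacement = 25.5 m

25.5 m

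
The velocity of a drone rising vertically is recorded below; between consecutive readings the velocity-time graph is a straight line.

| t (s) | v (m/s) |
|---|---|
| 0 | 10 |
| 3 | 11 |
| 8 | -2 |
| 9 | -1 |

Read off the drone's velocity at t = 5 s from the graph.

5.8 m/s

On 3–8 s the graph is linear from 11 to -2 m/s: v(5) = 11 + (-2 − 11)·(5 − 3)/(8 − 3) = 5.8 m/s.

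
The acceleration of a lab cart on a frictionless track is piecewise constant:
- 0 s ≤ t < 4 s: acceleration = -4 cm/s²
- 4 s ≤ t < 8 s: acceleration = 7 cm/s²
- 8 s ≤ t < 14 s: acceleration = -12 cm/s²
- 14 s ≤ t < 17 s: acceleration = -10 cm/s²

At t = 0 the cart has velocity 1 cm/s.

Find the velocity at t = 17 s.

Δv equals the area under the a-t graph; then v = v₀ + Δv.
0–4 s: -4 × 4 = -16 cm/s
4–8 s: 7 × 4 = 28 cm/s
8–14 s: -12 × 6 = -72 cm/s
14–17 s: -10 × 3 = -30 cm/s
Δv = -90 cm/s, so v(17) = 1 + (-90) = -89 cm/s.

-89 cm/s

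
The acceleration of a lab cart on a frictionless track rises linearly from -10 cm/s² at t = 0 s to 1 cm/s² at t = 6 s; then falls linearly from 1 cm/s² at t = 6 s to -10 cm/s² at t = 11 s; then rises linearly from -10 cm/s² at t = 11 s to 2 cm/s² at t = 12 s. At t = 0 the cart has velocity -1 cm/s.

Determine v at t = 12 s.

Δv equals the area under the a-t graph; then v = v₀ + Δv.
0–6 s: ½(-10 + 1)(6) = -27 cm/s
6–11 s: ½(1 + -10)(5) = -22.5 cm/s
11–12 s: ½(-10 + 2)(1) = -4 cm/s
Δv = -53.5 cm/s, so v(12) = -1 + (-53.5) = -54.5 cm/s.

-54.5 cm/s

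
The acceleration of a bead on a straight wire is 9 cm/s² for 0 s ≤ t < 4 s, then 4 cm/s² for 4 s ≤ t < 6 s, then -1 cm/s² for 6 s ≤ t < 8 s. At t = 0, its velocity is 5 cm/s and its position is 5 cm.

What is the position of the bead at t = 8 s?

On each constant-a segment, Δv = aΔt and Δx = v₀Δt + ½aΔt²; chain segment to segment.
0–4 s: v starts 5 cm/s; Δx = 5·4 + ½·9·4² = 92 cm; v ends 41 cm/s.
4–6 s: v starts 41 cm/s; Δx = 41·2 + ½·4·2² = 90 cm; v ends 49 cm/s.
6–8 s: v starts 49 cm/s; Δx = 49·2 + ½·-1·2² = 96 cm; v ends 47 cm/s.
x(8) = 5 + Σ Δx = 283 cm.

283 cm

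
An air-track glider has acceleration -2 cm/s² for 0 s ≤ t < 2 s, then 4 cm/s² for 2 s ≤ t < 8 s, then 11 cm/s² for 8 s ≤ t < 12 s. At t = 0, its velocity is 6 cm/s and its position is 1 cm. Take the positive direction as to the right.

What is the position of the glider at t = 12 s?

285 cm

On each constant-a segment, Δv = aΔt and Δx = v₀Δt + ½aΔt²; chain segment to segment.
0–2 s: v starts 6 cm/s; Δx = 6·2 + ½·-2·2² = 8 cm; v ends 2 cm/s.
2–8 s: v starts 2 cm/s; Δx = 2·6 + ½·4·6² = 84 cm; v ends 26 cm/s.
8–12 s: v starts 26 cm/s; Δx = 26·4 + ½·11·4² = 192 cm; v ends 70 cm/s.
x(12) = 1 + Σ Δx = 285 cm.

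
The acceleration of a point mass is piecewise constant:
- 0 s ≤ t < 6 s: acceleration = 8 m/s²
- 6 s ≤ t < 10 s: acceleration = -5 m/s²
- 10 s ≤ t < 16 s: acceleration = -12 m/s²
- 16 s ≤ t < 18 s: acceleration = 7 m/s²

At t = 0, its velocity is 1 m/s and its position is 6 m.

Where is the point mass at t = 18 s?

On each constant-a segment, Δv = aΔt and Δx = v₀Δt + ½aΔt²; chain segment to segment.
0–6 s: v starts 1 m/s; Δx = 1·6 + ½·8·6² = 150 m; v ends 49 m/s.
6–10 s: v starts 49 m/s; Δx = 49·4 + ½·-5·4² = 156 m; v ends 29 m/s.
10–16 s: v starts 29 m/s; Δx = 29·6 + ½·-12·6² = -42 m; v ends -43 m/s.
16–18 s: v starts -43 m/s; Δx = -43·2 + ½·7·2² = -72 m; v ends -29 m/s.
x(18) = 6 + Σ Δx = 198 m.

198 m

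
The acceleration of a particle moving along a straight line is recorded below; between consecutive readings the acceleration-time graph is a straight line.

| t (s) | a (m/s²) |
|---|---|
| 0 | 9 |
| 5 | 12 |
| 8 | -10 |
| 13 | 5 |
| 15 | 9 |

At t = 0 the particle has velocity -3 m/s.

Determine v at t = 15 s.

Δv equals the area under the a-t graph; then v = v₀ + Δv.
0–5 s: ½(9 + 12)(5) = 52.5 m/s
5–8 s: ½(12 + -10)(3) = 3 m/s
8–13 s: ½(-10 + 5)(5) = -12.5 m/s
13–15 s: ½(5 + 9)(2) = 14 m/s
Δv = 57 m/s, so v(15) = -3 + (57) = 54 m/s.

54 m/s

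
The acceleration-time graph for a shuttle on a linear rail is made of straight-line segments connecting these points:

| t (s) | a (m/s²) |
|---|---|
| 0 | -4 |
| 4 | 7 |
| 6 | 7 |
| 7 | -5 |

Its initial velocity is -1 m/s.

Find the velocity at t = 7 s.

Δv equals the area under the a-t graph; then v = v₀ + Δv.
0–4 s: ½(-4 + 7)(4) = 6 m/s
4–6 s: 7 × 2 = 14 m/s
6–7 s: ½(7 + -5)(1) = 1 m/s
Δv = 21 m/s, so v(7) = -1 + (21) = 20 m/s.

20 m/s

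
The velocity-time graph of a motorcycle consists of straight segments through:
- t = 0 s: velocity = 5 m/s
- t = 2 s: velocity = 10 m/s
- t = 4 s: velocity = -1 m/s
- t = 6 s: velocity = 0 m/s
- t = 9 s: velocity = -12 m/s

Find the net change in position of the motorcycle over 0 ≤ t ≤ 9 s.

Net displacement equals the area under the velocity-time graph (areas below the axis count negative).
0–2 s: ½(5 + 10)(2) = 15 m
2–4 s: ½(10 + -1)(2) = 9 m
4–6 s: ½(-1 + 0)(2) = -1 m
6–9 s: ½(0 + -12)(3) = -18 m
Net displacement = 5 m

5 m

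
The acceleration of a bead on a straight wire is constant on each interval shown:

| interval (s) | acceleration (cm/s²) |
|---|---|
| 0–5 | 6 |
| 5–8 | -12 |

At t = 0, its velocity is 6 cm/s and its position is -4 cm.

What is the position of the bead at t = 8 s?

On each constant-a segment, Δv = aΔt and Δx = v₀Δt + ½aΔt²; chain segment to segment.
0–5 s: v starts 6 cm/s; Δx = 6·5 + ½·6·5² = 105 cm; v ends 36 cm/s.
5–8 s: v starts 36 cm/s; Δx = 36·3 + ½·-12·3² = 54 cm; v ends 0 cm/s.
x(8) = -4 + Σ Δx = 155 cm.

155 cm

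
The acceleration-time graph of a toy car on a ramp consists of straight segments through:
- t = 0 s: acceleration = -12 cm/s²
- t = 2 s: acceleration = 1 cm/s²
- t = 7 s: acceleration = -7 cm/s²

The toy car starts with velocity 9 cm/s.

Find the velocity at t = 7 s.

Δv equals the area under the a-t graph; then v = v₀ + Δv.
0–2 s: ½(-12 + 1)(2) = -11 cm/s
2–7 s: ½(1 + -7)(5) = -15 cm/s
Δv = -26 cm/s, so v(7) = 9 + (-26) = -17 cm/s.

-17 cm/s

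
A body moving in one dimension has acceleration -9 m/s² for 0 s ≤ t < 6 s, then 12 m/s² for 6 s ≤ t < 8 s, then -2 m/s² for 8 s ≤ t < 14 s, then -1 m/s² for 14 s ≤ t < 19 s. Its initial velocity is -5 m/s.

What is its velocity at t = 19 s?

-52 m/s

Δv equals the area under the a-t graph; then v = v₀ + Δv.
0–6 s: -9 × 6 = -54 m/s
6–8 s: 12 × 2 = 24 m/s
8–14 s: -2 × 6 = -12 m/s
14–19 s: -1 × 5 = -5 m/s
Δv = -47 m/s, so v(19) = -5 + (-47) = -52 m/s.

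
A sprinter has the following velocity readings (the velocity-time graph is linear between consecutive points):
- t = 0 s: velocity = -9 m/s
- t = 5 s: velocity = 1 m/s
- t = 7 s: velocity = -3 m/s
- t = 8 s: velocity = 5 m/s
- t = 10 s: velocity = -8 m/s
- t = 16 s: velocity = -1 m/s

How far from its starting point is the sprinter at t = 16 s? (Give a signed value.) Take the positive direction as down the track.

-51 m

Displacement is the signed area under the v-t curve.
0–5 s: ½(-9 + 1)(5) = -20 m
5–7 s: ½(1 + -3)(2) = -2 m
7–8 s: ½(-3 + 5)(1) = 1 m
8–10 s: ½(5 + -8)(2) = -3 m
10–16 s: ½(-8 + -1)(6) = -27 m
Net displacement = -51 m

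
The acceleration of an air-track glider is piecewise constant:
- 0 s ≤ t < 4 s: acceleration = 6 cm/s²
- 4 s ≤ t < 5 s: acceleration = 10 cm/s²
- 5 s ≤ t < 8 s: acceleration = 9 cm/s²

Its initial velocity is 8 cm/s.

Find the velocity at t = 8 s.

69 cm/s

Δv equals the area under the a-t graph; then v = v₀ + Δv.
0–4 s: 6 × 4 = 24 cm/s
4–5 s: 10 × 1 = 10 cm/s
5–8 s: 9 × 3 = 27 cm/s
Δv = 61 cm/s, so v(8) = 8 + (61) = 69 cm/s.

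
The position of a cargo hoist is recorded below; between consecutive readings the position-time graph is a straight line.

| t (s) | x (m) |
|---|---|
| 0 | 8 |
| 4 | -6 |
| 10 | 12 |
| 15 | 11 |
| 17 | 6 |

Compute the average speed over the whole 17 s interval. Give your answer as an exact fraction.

38/17 m/s

Average speed = (total path length)/(elapsed time); on a piecewise-linear x-t graph the path length is Σ|Δx|.
0–4 s: |Δx| = |-6 − 8| = 14 m
4–10 s: |Δx| = |12 − -6| = 18 m
10–15 s: |Δx| = |11 − 12| = 1 m
15–17 s: |Δx| = |6 − 11| = 5 m
Total path = 38 m; average speed = 38/17 = 38/17 m/s.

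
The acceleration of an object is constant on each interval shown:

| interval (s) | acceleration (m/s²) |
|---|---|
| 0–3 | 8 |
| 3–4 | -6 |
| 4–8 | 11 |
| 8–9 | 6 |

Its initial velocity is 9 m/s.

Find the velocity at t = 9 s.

Δv equals the area under the a-t graph; then v = v₀ + Δv.
0–3 s: 8 × 3 = 24 m/s
3–4 s: -6 × 1 = -6 m/s
4–8 s: 11 × 4 = 44 m/s
8–9 s: 6 × 1 = 6 m/s
Δv = 68 m/s, so v(9) = 9 + (68) = 77 m/s.

77 m/s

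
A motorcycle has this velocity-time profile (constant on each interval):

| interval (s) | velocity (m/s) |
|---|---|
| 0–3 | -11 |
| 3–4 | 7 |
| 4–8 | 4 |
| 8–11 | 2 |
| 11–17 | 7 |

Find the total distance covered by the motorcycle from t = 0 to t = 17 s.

104 m

Distance (not displacement) is the total path length: add the absolute areas under v-t.
0–3 s: |-11| × 3 = 33 m
3–4 s: |7| × 1 = 7 m
4–8 s: |4| × 4 = 16 m
8–11 s: |2| × 3 = 6 m
11–17 s: |7| × 6 = 42 m
Total distance = 104 m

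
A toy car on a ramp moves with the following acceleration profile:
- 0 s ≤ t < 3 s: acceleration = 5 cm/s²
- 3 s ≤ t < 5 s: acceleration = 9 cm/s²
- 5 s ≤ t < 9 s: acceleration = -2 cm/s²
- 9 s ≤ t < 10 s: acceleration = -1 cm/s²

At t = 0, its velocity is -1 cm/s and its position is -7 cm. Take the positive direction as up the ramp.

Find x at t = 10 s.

194 cm

On each constant-a segment, Δv = aΔt and Δx = v₀Δt + ½aΔt²; chain segment to segment.
0–3 s: v starts -1 cm/s; Δx = -1·3 + ½·5·3² = 19.5 cm; v ends 14 cm/s.
3–5 s: v starts 14 cm/s; Δx = 14·2 + ½·9·2² = 46 cm; v ends 32 cm/s.
5–9 s: v starts 32 cm/s; Δx = 32·4 + ½·-2·4² = 112 cm; v ends 24 cm/s.
9–10 s: v starts 24 cm/s; Δx = 24·1 + ½·-1·1² = 23.5 cm; v ends 23 cm/s.
x(10) = -7 + Σ Δx = 194 cm.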